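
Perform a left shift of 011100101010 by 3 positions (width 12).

Original: 011100101010 (decimal 1834)
Shift left by 3 positions
Append 3 zeros on the right and drop the 3 high bits that overflow the 12-bit width
Result: 100101010000 (decimal 2384)
Equivalent: 1834 << 3 = 1834 × 2^3 = 14672, truncated to 12 bits = 2384



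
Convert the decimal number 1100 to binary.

Using repeated division by 2:
1100 ÷ 2 = 550 remainder 0
550 ÷ 2 = 275 remainder 0
275 ÷ 2 = 137 remainder 1
137 ÷ 2 = 68 remainder 1
68 ÷ 2 = 34 remainder 0
34 ÷ 2 = 17 remainder 0
17 ÷ 2 = 8 remainder 1
8 ÷ 2 = 4 remainder 0
4 ÷ 2 = 2 remainder 0
2 ÷ 2 = 1 remainder 0
1 ÷ 2 = 0 remainder 1
Reading remainders bottom to top: 10001001100



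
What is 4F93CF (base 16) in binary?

Convert each hex digit to 4 bits:
  4 = 0100
  F = 1111
  9 = 1001
  3 = 0011
  C = 1100
  F = 1111
Concatenate: 010011111001001111001111



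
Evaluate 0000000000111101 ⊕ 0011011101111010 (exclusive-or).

XOR: 1 when bits differ
  0000000000111101
^ 0011011101111010
------------------
  0011011101000111
Decimal: 61 ^ 14202 = 14151



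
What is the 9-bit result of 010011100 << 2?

Original: 010011100 (decimal 156)
Shift left by 2 positions
Append 2 zeros on the right and drop the 2 high bits that overflow the 9-bit width
Result: 001110000 (decimal 112)
Equivalent: 156 << 2 = 156 × 2^2 = 624, truncated to 9 bits = 112



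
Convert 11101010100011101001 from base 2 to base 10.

Sum of powers of 2 for each 1-bit:
2^0 + 2^3 + 2^5 + 2^6 + 2^7 + 2^11 + 2^13 + 2^15 + 2^17 + 2^18 + 2^19
= 1 + 8 + 32 + 64 + 128 + 2048 + 8192 + 32768 + 131072 + 262144 + 524288
= 960745



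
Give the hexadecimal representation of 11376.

Using repeated division by 16 (digits 10–15 are A–F):
11376 ÷ 16 = 711 remainder 0
711 ÷ 16 = 44 remainder 7
44 ÷ 16 = 2 remainder 12 (C)
2 ÷ 16 = 0 remainder 2
Reading remainders bottom to top: 2C70



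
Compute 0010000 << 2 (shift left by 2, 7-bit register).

Original: 0010000 (decimal 16)
Shift left by 2 positions
Append 2 zeros on the right
Result: 1000000 (decimal 64)
Equivalent: 16 << 2 = 16 × 2^2 = 64



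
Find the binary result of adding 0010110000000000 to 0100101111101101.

Add column by column from the right: bit + bit + carry-in; write the sum mod 2, carry 1 when the sum is 2 or 3.
carry:  0001000000000000
        0010110000000000
+       0100101111101101
------------------------
       00111011111101101
(the carry out of the leftmost column, 0, becomes the leading bit)
Decimal check:
  0010110000000000 = 8192 + 2048 + 1024 = 11264
  0100101111101101 = 16384 + 2048 + 512 + 256 + 128 + 64 + 32 + 8 + 4 + 1 = 19437
  11264 + 19437 = 30701, and 00111011111101101 = 16384 + 8192 + 4096 + 1024 + 512 + 256 + 128 + 64 + 32 + 8 + 4 + 1 = 30701 ✓



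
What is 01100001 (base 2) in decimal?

Sum of powers of 2 for each 1-bit:
2^0 + 2^5 + 2^6
= 1 + 32 + 64
= 97



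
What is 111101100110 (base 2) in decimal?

Sum of powers of 2 for each 1-bit:
2^1 + 2^2 + 2^5 + 2^6 + 2^8 + 2^9 + 2^10 + 2^11
= 2 + 4 + 32 + 64 + 256 + 512 + 1024 + 2048
= 3942



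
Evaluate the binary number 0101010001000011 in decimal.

Sum of powers of 2 for each 1-bit:
2^0 + 2^1 + 2^6 + 2^10 + 2^12 + 2^14
= 1 + 2 + 64 + 1024 + 4096 + 16384
= 21571



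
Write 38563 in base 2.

Using repeated division by 2:
38563 ÷ 2 = 19281 remainder 1
19281 ÷ 2 = 9640 remainder 1
9640 ÷ 2 = 4820 remainder 0
4820 ÷ 2 = 2410 remainder 0
2410 ÷ 2 = 1205 remainder 0
1205 ÷ 2 = 602 remainder 1
602 ÷ 2 = 301 remainder 0
301 ÷ 2 = 150 remainder 1
150 ÷ 2 = 75 remainder 0
75 ÷ 2 = 37 remainder 1
37 ÷ 2 = 18 remainder 1
18 ÷ 2 = 9 remainder 0
9 ÷ 2 = 4 remainder 1
4 ÷ 2 = 2 remainder 0
2 ÷ 2 = 1 remainder 0
1 ÷ 2 = 0 remainder 1
Reading remainders bottom to top: 1001011010100011



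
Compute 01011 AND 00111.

AND: 1 only when both bits are 1
  01011
& 00111
-------
  00011
Decimal: 11 & 7 = 3



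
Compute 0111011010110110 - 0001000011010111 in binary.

Method 1 - Direct subtraction (column by column from the right: bit − bit − borrow-in; if negative, add 2 and borrow 1 from the next column):
borrow: 0000001110111110
        0111011010110110
-       0001000011010111
------------------------
        0110010111011111

Method 2 - Add two's complement:
Two's complement of 0001000011010111: invert → 1110111100101000, add 1 → 1110111100101001
  0111011010110110
+ 1110111100101001
------------------
 10110010111011111  (end carry out of the top bit = 1)
Discarding the end carry: 0110010111011111
Decimal check:
  0111011010110110 = 16384 + 8192 + 4096 + 1024 + 512 + 128 + 32 + 16 + 4 + 2 = 30390
  0001000011010111 = 4096 + 128 + 64 + 16 + 4 + 2 + 1 = 4311
  30390 - 4311 = 26079, and 0110010111011111 = 16384 + 8192 + 1024 + 256 + 128 + 64 + 16 + 8 + 4 + 2 + 1 = 26079 ✓



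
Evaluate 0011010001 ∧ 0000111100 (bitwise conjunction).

AND: 1 only when both bits are 1
  0011010001
& 0000111100
------------
  0000010000
Decimal: 209 & 60 = 16



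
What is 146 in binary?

Using repeated division by 2:
146 ÷ 2 = 73 remainder 0
73 ÷ 2 = 36 remainder 1
36 ÷ 2 = 18 remainder 0
18 ÷ 2 = 9 remainder 0
9 ÷ 2 = 4 remainder 1
4 ÷ 2 = 2 remainder 0
2 ÷ 2 = 1 remainder 0
1 ÷ 2 = 0 remainder 1
Reading remainders bottom to top: 10010010



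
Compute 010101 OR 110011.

OR: 1 when either bit is 1
  010101
| 110011
--------
  110111
Decimal: 21 | 51 = 55



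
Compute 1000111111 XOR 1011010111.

XOR: 1 when bits differ
  1000111111
^ 1011010111
------------
  0011101000
Decimal: 575 ^ 727 = 232



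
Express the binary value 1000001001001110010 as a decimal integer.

Sum of powers of 2 for each 1-bit:
2^1 + 2^4 + 2^5 + 2^6 + 2^9 + 2^12 + 2^18
= 2 + 16 + 32 + 64 + 512 + 4096 + 262144
= 266866



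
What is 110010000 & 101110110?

AND: 1 only when both bits are 1
  110010000
& 101110110
-----------
  100010000
Decimal: 400 & 374 = 272



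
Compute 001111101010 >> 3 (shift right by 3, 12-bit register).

Original: 001111101010 (decimal 1002)
Shift right by 3 positions
Drop the 3 low bits; fill with zeros on the left
Result: 000001111101 (decimal 125)
Equivalent: 1002 >> 3 = 1002 ÷ 2^3 = 125



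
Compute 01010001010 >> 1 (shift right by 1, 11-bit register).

Original: 01010001010 (decimal 650)
Shift right by 1 position
Drop the 1 low bit; fill with zero on the left
Result: 00101000101 (decimal 325)
Equivalent: 650 >> 1 = 650 ÷ 2^1 = 325



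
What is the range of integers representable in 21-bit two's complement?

For 21-bit two's complement:
Minimum: -2^20 = -1048576
Maximum: 2^20 - 1 = 1048575



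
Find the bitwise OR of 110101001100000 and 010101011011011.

OR: 1 when either bit is 1
  110101001100000
| 010101011011011
-----------------
  110101011111011
Decimal: 27232 | 10971 = 27387



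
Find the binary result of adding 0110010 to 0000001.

Add column by column from the right: bit + bit + carry-in; write the sum mod 2, carry 1 when the sum is 2 or 3.
carry:  0000000
        0110010
+       0000001
---------------
       00110011
(the carry out of the leftmost column, 0, becomes the leading bit)
Decimal check:
  0110010 = 32 + 16 + 2 = 50
  0000001 = 1
  50 + 1 = 51, and 00110011 = 32 + 16 + 2 + 1 = 51 ✓



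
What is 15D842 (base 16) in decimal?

Expand by place value (powers of 16):
Digit values: D = 13
15D842 = 1 × 16^5 + 5 × 16^4 + 13 × 16^3 + 8 × 16^2 + 4 × 16^1 + 2 × 16^0
= 1 × 1048576 + 5 × 65536 + 13 × 4096 + 8 × 256 + 4 × 16 + 2 × 1
= 1048576 + 327680 + 53248 + 2048 + 64 + 2
= 1431618



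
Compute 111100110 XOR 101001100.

XOR: 1 when bits differ
  111100110
^ 101001100
-----------
  010101010
Decimal: 486 ^ 332 = 170



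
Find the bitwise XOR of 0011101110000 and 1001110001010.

XOR: 1 when bits differ
  0011101110000
^ 1001110001010
---------------
  1010011111010
Decimal: 1904 ^ 5002 = 5370



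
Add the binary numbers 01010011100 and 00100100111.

Add column by column from the right: bit + bit + carry-in; write the sum mod 2, carry 1 when the sum is 2 or 3.
carry:  00001111000
        01010011100
+       00100100111
-------------------
       001111000011
(the carry out of the leftmost column, 0, becomes the leading bit)
Decimal check:
  01010011100 = 512 + 128 + 16 + 8 + 4 = 668
  00100100111 = 256 + 32 + 4 + 2 + 1 = 295
  668 + 295 = 963, and 001111000011 = 512 + 256 + 128 + 64 + 2 + 1 = 963 ✓



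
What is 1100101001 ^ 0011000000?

XOR: 1 when bits differ
  1100101001
^ 0011000000
------------
  1111101001
Decimal: 809 ^ 192 = 1001



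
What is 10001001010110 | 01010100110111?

OR: 1 when either bit is 1
  10001001010110
| 01010100110111
----------------
  11011101110111
Decimal: 8790 | 5431 = 14199



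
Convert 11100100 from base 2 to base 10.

Sum of powers of 2 for each 1-bit:
2^2 + 2^5 + 2^6 + 2^7
= 4 + 32 + 64 + 128
= 228



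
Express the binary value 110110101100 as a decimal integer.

Sum of powers of 2 for each 1-bit:
2^2 + 2^3 + 2^5 + 2^7 + 2^8 + 2^10 + 2^11
= 4 + 8 + 32 + 128 + 256 + 1024 + 2048
= 3500



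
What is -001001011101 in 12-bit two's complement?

Original: 001001011101
Step 1 - Invert all bits: 110110100010
Step 2 - Add 1: 110110100011
Verification: 001001011101 + 110110100011 = 1000000000000; discarding the end carry (carry out of the top bit) leaves the 12-bit value 000000000000, as required for x + (-x)



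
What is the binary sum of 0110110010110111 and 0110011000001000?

Add column by column from the right: bit + bit + carry-in; write the sum mod 2, carry 1 when the sum is 2 or 3.
carry:  1101100000000000
        0110110010110111
+       0110011000001000
------------------------
       01101001010111111
(the carry out of the leftmost column, 0, becomes the leading bit)
Decimal check:
  0110110010110111 = 16384 + 8192 + 2048 + 1024 + 128 + 32 + 16 + 4 + 2 + 1 = 27831
  0110011000001000 = 16384 + 8192 + 1024 + 512 + 8 = 26120
  27831 + 26120 = 53951, and 01101001010111111 = 32768 + 16384 + 4096 + 512 + 128 + 32 + 16 + 8 + 4 + 2 + 1 = 53951 ✓



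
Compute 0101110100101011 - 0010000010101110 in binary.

Method 1 - Direct subtraction (column by column from the right: bit − bit − borrow-in; if negative, add 2 and borrow 1 from the next column):
borrow: 0100000111111000
        0101110100101011
-       0010000010101110
------------------------
        0011110001111101

Method 2 - Add two's complement:
Two's complement of 0010000010101110: invert → 1101111101010001, add 1 → 1101111101010010
  0101110100101011
+ 1101111101010010
------------------
 10011110001111101  (end carry out of the top bit = 1)
Discarding the end carry: 0011110001111101
Decimal check:
  0101110100101011 = 16384 + 4096 + 2048 + 1024 + 256 + 32 + 8 + 2 + 1 = 23851
  0010000010101110 = 8192 + 128 + 32 + 8 + 4 + 2 = 8366
  23851 - 8366 = 15485, and 0011110001111101 = 8192 + 4096 + 2048 + 1024 + 64 + 32 + 16 + 8 + 4 + 1 = 15485 ✓



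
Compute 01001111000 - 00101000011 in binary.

Method 1 - Direct subtraction (column by column from the right: bit − bit − borrow-in; if negative, add 2 and borrow 1 from the next column):
borrow: 01000001110
        01001111000
-       00101000011
-------------------
        00100110101

Method 2 - Add two's complement:
Two's complement of 00101000011: invert → 11010111100, add 1 → 11010111101
  01001111000
+ 11010111101
-------------
 100100110101  (end carry out of the top bit = 1)
Discarding the end carry: 00100110101
Decimal check:
  01001111000 = 512 + 64 + 32 + 16 + 8 = 632
  00101000011 = 256 + 64 + 2 + 1 = 323
  632 - 323 = 309, and 00100110101 = 256 + 32 + 16 + 4 + 1 = 309 ✓



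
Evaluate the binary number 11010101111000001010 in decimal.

Sum of powers of 2 for each 1-bit:
2^1 + 2^3 + 2^9 + 2^10 + 2^11 + 2^12 + 2^14 + 2^16 + 2^18 + 2^19
= 2 + 8 + 512 + 1024 + 2048 + 4096 + 16384 + 65536 + 262144 + 524288
= 876042



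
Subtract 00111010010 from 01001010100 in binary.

Method 1 - Direct subtraction (column by column from the right: bit − bit − borrow-in; if negative, add 2 and borrow 1 from the next column):
borrow: 01100000100
        01001010100
-       00111010010
-------------------
        00010000010

Method 2 - Add two's complement:
Two's complement of 00111010010: invert → 11000101101, add 1 → 11000101110
  01001010100
+ 11000101110
-------------
 100010000010  (end carry out of the top bit = 1)
Discarding the end carry: 00010000010
Decimal check:
  01001010100 = 512 + 64 + 16 + 4 = 596
  00111010010 = 256 + 128 + 64 + 16 + 2 = 466
  596 - 466 = 130, and 00010000010 = 128 + 2 = 130 ✓



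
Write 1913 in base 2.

Using repeated division by 2:
1913 ÷ 2 = 956 remainder 1
956 ÷ 2 = 478 remainder 0
478 ÷ 2 = 239 remainder 0
239 ÷ 2 = 119 remainder 1
119 ÷ 2 = 59 remainder 1
59 ÷ 2 = 29 remainder 1
29 ÷ 2 = 14 remainder 1
14 ÷ 2 = 7 remainder 0
7 ÷ 2 = 3 remainder 1
3 ÷ 2 = 1 remainder 1
1 ÷ 2 = 0 remainder 1
Reading remainders bottom to top: 11101111001



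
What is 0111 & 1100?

AND: 1 only when both bits are 1
  0111
& 1100
------
  0100
Decimal: 7 & 12 = 4



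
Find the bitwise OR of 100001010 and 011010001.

OR: 1 when either bit is 1
  100001010
| 011010001
-----------
  111011011
Decimal: 266 | 209 = 475



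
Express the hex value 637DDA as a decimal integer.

Expand by place value (powers of 16):
Digit values: D = 13, A = 10
637DDA = 6 × 16^5 + 3 × 16^4 + 7 × 16^3 + 13 × 16^2 + 13 × 16^1 + 10 × 16^0
= 6 × 1048576 + 3 × 65536 + 7 × 4096 + 13 × 256 + 13 × 16 + 10 × 1
= 6291456 + 196608 + 28672 + 3328 + 208 + 10
= 6520282



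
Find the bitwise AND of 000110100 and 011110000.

AND: 1 only when both bits are 1
  000110100
& 011110000
-----------
  000110000
Decimal: 52 & 240 = 48



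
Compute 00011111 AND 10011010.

AND: 1 only when both bits are 1
  00011111
& 10011010
----------
  00011010
Decimal: 31 & 154 = 26



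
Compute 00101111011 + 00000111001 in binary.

Add column by column from the right: bit + bit + carry-in; write the sum mod 2, carry 1 when the sum is 2 or 3.
carry:  00011110110
        00101111011
+       00000111001
-------------------
       000110110100
(the carry out of the leftmost column, 0, becomes the leading bit)
Decimal check:
  00101111011 = 256 + 64 + 32 + 16 + 8 + 2 + 1 = 379
  00000111001 = 32 + 16 + 8 + 1 = 57
  379 + 57 = 436, and 000110110100 = 256 + 128 + 32 + 16 + 4 = 436 ✓



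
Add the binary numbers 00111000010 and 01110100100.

Add column by column from the right: bit + bit + carry-in; write the sum mod 2, carry 1 when the sum is 2 or 3.
carry:  11100000000
        00111000010
+       01110100100
-------------------
       010101100110
(the carry out of the leftmost column, 0, becomes the leading bit)
Decimal check:
  00111000010 = 256 + 128 + 64 + 2 = 450
  01110100100 = 512 + 256 + 128 + 32 + 4 = 932
  450 + 932 = 1382, and 010101100110 = 1024 + 256 + 64 + 32 + 4 + 2 = 1382 ✓



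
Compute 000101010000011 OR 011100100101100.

OR: 1 when either bit is 1
  000101010000011
| 011100100101100
-----------------
  011101110101111
Decimal: 2691 | 14636 = 15279



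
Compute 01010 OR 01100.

OR: 1 when either bit is 1
  01010
| 01100
-------
  01110
Decimal: 10 | 12 = 14



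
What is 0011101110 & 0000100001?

AND: 1 only when both bits are 1
  0011101110
& 0000100001
------------
  0000100000
Decimal: 238 & 33 = 32



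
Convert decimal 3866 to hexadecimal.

Using repeated division by 16 (digits 10–15 are A–F):
3866 ÷ 16 = 241 remainder 10 (A)
241 ÷ 16 = 15 remainder 1
15 ÷ 16 = 0 remainder 15 (F)
Reading remainders bottom to top: F1A



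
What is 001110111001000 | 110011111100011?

OR: 1 when either bit is 1
  001110111001000
| 110011111100011
-----------------
  111111111101011
Decimal: 7624 | 26595 = 32747



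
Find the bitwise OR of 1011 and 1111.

OR: 1 when either bit is 1
  1011
| 1111
------
  1111
Decimal: 11 | 15 = 15



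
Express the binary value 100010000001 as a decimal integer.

Sum of powers of 2 for each 1-bit:
2^0 + 2^7 + 2^11
= 1 + 128 + 2048
= 2177



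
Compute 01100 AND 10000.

AND: 1 only when both bits are 1
  01100
& 10000
-------
  00000
Decimal: 12 & 16 = 0



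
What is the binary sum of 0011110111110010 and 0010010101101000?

Add column by column from the right: bit + bit + carry-in; write the sum mod 2, carry 1 when the sum is 2 or 3.
carry:  0111101111000000
        0011110111110010
+       0010010101101000
------------------------
       00110001101011010
(the carry out of the leftmost column, 0, becomes the leading bit)
Decimal check:
  0011110111110010 = 8192 + 4096 + 2048 + 1024 + 256 + 128 + 64 + 32 + 16 + 2 = 15858
  0010010101101000 = 8192 + 1024 + 256 + 64 + 32 + 8 = 9576
  15858 + 9576 = 25434, and 00110001101011010 = 16384 + 8192 + 512 + 256 + 64 + 16 + 8 + 2 = 25434 ✓



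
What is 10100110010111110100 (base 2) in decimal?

Sum of powers of 2 for each 1-bit:
2^2 + 2^4 + 2^5 + 2^6 + 2^7 + 2^8 + 2^10 + 2^13 + 2^14 + 2^17 + 2^19
= 4 + 16 + 32 + 64 + 128 + 256 + 1024 + 8192 + 16384 + 131072 + 524288
= 681460



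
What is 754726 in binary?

Using repeated division by 2:
754726 ÷ 2 = 377363 remainder 0
377363 ÷ 2 = 188681 remainder 1
188681 ÷ 2 = 94340 remainder 1
94340 ÷ 2 = 47170 remainder 0
47170 ÷ 2 = 23585 remainder 0
23585 ÷ 2 = 11792 remainder 1
11792 ÷ 2 = 5896 remainder 0
5896 ÷ 2 = 2948 remainder 0
2948 ÷ 2 = 1474 remainder 0
1474 ÷ 2 = 737 remainder 0
737 ÷ 2 = 368 remainder 1
368 ÷ 2 = 184 remainder 0
184 ÷ 2 = 92 remainder 0
92 ÷ 2 = 46 remainder 0
46 ÷ 2 = 23 remainder 0
23 ÷ 2 = 11 remainder 1
11 ÷ 2 = 5 remainder 1
5 ÷ 2 = 2 remainder 1
2 ÷ 2 = 1 remainder 0
1 ÷ 2 = 0 remainder 1
Reading remainders bottom to top: 10111000010000100110



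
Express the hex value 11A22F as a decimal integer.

Expand by place value (powers of 16):
Digit values: A = 10, F = 15
11A22F = 1 × 16^5 + 1 × 16^4 + 10 × 16^3 + 2 × 16^2 + 2 × 16^1 + 15 × 16^0
= 1 × 1048576 + 1 × 65536 + 10 × 4096 + 2 × 256 + 2 × 16 + 15 × 1
= 1048576 + 65536 + 40960 + 512 + 32 + 15
= 1155631



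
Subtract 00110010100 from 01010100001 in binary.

Method 1 - Direct subtraction (column by column from the right: bit − bit − borrow-in; if negative, add 2 and borrow 1 from the next column):
borrow: 01000111000
        01010100001
-       00110010100
-------------------
        00100001101

Method 2 - Add two's complement:
Two's complement of 00110010100: invert → 11001101011, add 1 → 11001101100
  01010100001
+ 11001101100
-------------
 100100001101  (end carry out of the top bit = 1)
Discarding the end carry: 00100001101
Decimal check:
  01010100001 = 512 + 128 + 32 + 1 = 673
  00110010100 = 256 + 128 + 16 + 4 = 404
  673 - 404 = 269, and 00100001101 = 256 + 8 + 4 + 1 = 269 ✓



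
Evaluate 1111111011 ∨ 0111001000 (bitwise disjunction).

OR: 1 when either bit is 1
  1111111011
| 0111001000
------------
  1111111011
Decimal: 1019 | 456 = 1019



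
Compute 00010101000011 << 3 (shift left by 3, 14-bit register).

Original: 00010101000011 (decimal 1347)
Shift left by 3 positions
Append 3 zeros on the right
Result: 10101000011000 (decimal 10776)
Equivalent: 1347 << 3 = 1347 × 2^3 = 10776



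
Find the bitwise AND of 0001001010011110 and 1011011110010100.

AND: 1 only when both bits are 1
  0001001010011110
& 1011011110010100
------------------
  0001001010010100
Decimal: 4766 & 46996 = 4756



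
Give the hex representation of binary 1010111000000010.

Group into 4-bit nibbles from right:
  1010 = A
  1110 = E
  0000 = 0
  0010 = 2
Result: AE02



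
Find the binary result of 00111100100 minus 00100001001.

Method 1 - Direct subtraction (column by column from the right: bit − bit − borrow-in; if negative, add 2 and borrow 1 from the next column):
borrow: 00000110110
        00111100100
-       00100001001
-------------------
        00011011011

Method 2 - Add two's complement:
Two's complement of 00100001001: invert → 11011110110, add 1 → 11011110111
  00111100100
+ 11011110111
-------------
 100011011011  (end carry out of the top bit = 1)
Discarding the end carry: 00011011011
Decimal check:
  00111100100 = 256 + 128 + 64 + 32 + 4 = 484
  00100001001 = 256 + 8 + 1 = 265
  484 - 265 = 219, and 00011011011 = 128 + 64 + 16 + 8 + 2 + 1 = 219 ✓



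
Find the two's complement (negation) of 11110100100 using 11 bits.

Original (sign bit 1, negative): 11110100100
Step 1 - Invert all bits: 00001011011
Step 2 - Add 1: 00001011100
Verification: 11110100100 + 00001011100 = 100000000000; discarding the end carry (carry out of the top bit) leaves the 11-bit value 00000000000, as required for x + (-x)



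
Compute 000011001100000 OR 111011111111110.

OR: 1 when either bit is 1
  000011001100000
| 111011111111110
-----------------
  111011111111110
Decimal: 1632 | 30718 = 30718



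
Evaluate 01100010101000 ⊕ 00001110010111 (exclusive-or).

XOR: 1 when bits differ
  01100010101000
^ 00001110010111
----------------
  01101100111111
Decimal: 6312 ^ 919 = 6975



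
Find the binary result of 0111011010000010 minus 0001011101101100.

Method 1 - Direct subtraction (column by column from the right: bit − bit − borrow-in; if negative, add 2 and borrow 1 from the next column):
borrow: 0011111011111000
        0111011010000010
-       0001011101101100
------------------------
        0101111100010110

Method 2 - Add two's complement:
Two's complement of 0001011101101100: invert → 1110100010010011, add 1 → 1110100010010100
  0111011010000010
+ 1110100010010100
------------------
 10101111100010110  (end carry out of the top bit = 1)
Discarding the end carry: 0101111100010110
Decimal check:
  0111011010000010 = 16384 + 8192 + 4096 + 1024 + 512 + 128 + 2 = 30338
  0001011101101100 = 4096 + 1024 + 512 + 256 + 64 + 32 + 8 + 4 = 5996
  30338 - 5996 = 24342, and 0101111100010110 = 16384 + 4096 + 2048 + 1024 + 512 + 256 + 16 + 4 + 2 = 24342 ✓



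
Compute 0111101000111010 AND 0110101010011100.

AND: 1 only when both bits are 1
  0111101000111010
& 0110101010011100
------------------
  0110101000011000
Decimal: 31290 & 27292 = 27160



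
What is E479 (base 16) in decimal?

Expand by place value (powers of 16):
Digit values: E = 14
E479 = 14 × 16^3 + 4 × 16^2 + 7 × 16^1 + 9 × 16^0
= 14 × 4096 + 4 × 256 + 7 × 16 + 9 × 1
= 57344 + 1024 + 112 + 9
= 58489



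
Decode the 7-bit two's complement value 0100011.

Binary: 0100011
Sign bit: 0 (non-negative)
Read directly as an unsigned value:
0100011 = 32 + 2 + 1 = 35
Value: 35



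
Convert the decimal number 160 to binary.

Using repeated division by 2:
160 ÷ 2 = 80 remainder 0
80 ÷ 2 = 40 remainder 0
40 ÷ 2 = 20 remainder 0
20 ÷ 2 = 10 remainder 0
10 ÷ 2 = 5 remainder 0
5 ÷ 2 = 2 remainder 1
2 ÷ 2 = 1 remainder 0
1 ÷ 2 = 0 remainder 1
Reading remainders bottom to top: 10100000



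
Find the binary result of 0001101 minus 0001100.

Method 1 - Direct subtraction (column by column from the right: bit − bit − borrow-in; if negative, add 2 and borrow 1 from the next column):
borrow: 0000000
        0001101
-       0001100
---------------
        0000001

Method 2 - Add two's complement:
Two's complement of 0001100: invert → 1110011, add 1 → 1110100
  0001101
+ 1110100
---------
 10000001  (end carry out of the top bit = 1)
Discarding the end carry: 0000001
Decimal check:
  0001101 = 8 + 4 + 1 = 13
  0001100 = 8 + 4 = 12
  13 - 12 = 1, and 0000001 = 1 ✓



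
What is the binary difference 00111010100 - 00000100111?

Method 1 - Direct subtraction (column by column from the right: bit − bit − borrow-in; if negative, add 2 and borrow 1 from the next column):
borrow: 00001011110
        00111010100
-       00000100111
-------------------
        00110101101

Method 2 - Add two's complement:
Two's complement of 00000100111: invert → 11111011000, add 1 → 11111011001
  00111010100
+ 11111011001
-------------
 100110101101  (end carry out of the top bit = 1)
Discarding the end carry: 00110101101
Decimal check:
  00111010100 = 256 + 128 + 64 + 16 + 4 = 468
  00000100111 = 32 + 4 + 2 + 1 = 39
  468 - 39 = 429, and 00110101101 = 256 + 128 + 32 + 8 + 4 + 1 = 429 ✓



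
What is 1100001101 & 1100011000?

AND: 1 only when both bits are 1
  1100001101
& 1100011000
------------
  1100001000
Decimal: 781 & 792 = 776



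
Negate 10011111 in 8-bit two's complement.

Original (sign bit 1, negative): 10011111
Step 1 - Invert all bits: 01100000
Step 2 - Add 1: 01100001
Verification: 10011111 + 01100001 = 100000000; discarding the end carry (carry out of the top bit) leaves the 8-bit value 00000000, as required for x + (-x)



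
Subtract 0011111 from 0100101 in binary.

Method 1 - Direct subtraction (column by column from the right: bit − bit − borrow-in; if negative, add 2 and borrow 1 from the next column):
borrow: 0111100
        0100101
-       0011111
---------------
        0000110

Method 2 - Add two's complement:
Two's complement of 0011111: invert → 1100000, add 1 → 1100001
  0100101
+ 1100001
---------
 10000110  (end carry out of the top bit = 1)
Discarding the end carry: 0000110
Decimal check:
  0100101 = 32 + 4 + 1 = 37
  0011111 = 16 + 8 + 4 + 2 + 1 = 31
  37 - 31 = 6, and 0000110 = 4 + 2 = 6 ✓



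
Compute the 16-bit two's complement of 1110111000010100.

Original (sign bit 1, negative): 1110111000010100
Step 1 - Invert all bits: 0001000111101011
Step 2 - Add 1: 0001000111101100
Verification: 1110111000010100 + 0001000111101100 = 10000000000000000; discarding the end carry (carry out of the top bit) leaves the 16-bit value 0000000000000000, as required for x + (-x)



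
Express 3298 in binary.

Using repeated division by 2:
3298 ÷ 2 = 1649 remainder 0
1649 ÷ 2 = 824 remainder 1
824 ÷ 2 = 412 remainder 0
412 ÷ 2 = 206 remainder 0
206 ÷ 2 = 103 remainder 0
103 ÷ 2 = 51 remainder 1
51 ÷ 2 = 25 remainder 1
25 ÷ 2 = 12 remainder 1
12 ÷ 2 = 6 remainder 0
6 ÷ 2 = 3 remainder 0
3 ÷ 2 = 1 remainder 1
1 ÷ 2 = 0 remainder 1
Reading remainders bottom to top: 110011100010



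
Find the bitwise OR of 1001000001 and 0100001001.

OR: 1 when either bit is 1
  1001000001
| 0100001001
------------
  1101001001
Decimal: 577 | 265 = 841



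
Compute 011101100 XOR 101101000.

XOR: 1 when bits differ
  011101100
^ 101101000
-----------
  110000100
Decimal: 236 ^ 360 = 388



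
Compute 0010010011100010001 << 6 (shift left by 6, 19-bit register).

Original: 0010010011100010001 (decimal 75537)
Shift left by 6 positions
Append 6 zeros on the right and drop the 6 high bits that overflow the 19-bit width
Result: 0011100010001000000 (decimal 115776)
Equivalent: 75537 << 6 = 75537 × 2^6 = 4834368, truncated to 19 bits = 115776



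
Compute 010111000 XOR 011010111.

XOR: 1 when bits differ
  010111000
^ 011010111
-----------
  001101111
Decimal: 184 ^ 215 = 111



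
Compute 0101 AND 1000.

AND: 1 only when both bits are 1
  0101
& 1000
------
  0000
Decimal: 5 & 8 = 0



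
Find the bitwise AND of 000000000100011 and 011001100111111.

AND: 1 only when both bits are 1
  000000000100011
& 011001100111111
-----------------
  000000000100011
Decimal: 35 & 13119 = 35



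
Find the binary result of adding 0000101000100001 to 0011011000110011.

Add column by column from the right: bit + bit + carry-in; write the sum mod 2, carry 1 when the sum is 2 or 3.
carry:  0111110001000110
        0000101000100001
+       0011011000110011
------------------------
       00100000001010100
(the carry out of the leftmost column, 0, becomes the leading bit)
Decimal check:
  0000101000100001 = 2048 + 512 + 32 + 1 = 2593
  0011011000110011 = 8192 + 4096 + 1024 + 512 + 32 + 16 + 2 + 1 = 13875
  2593 + 13875 = 16468, and 00100000001010100 = 16384 + 64 + 16 + 4 = 16468 ✓



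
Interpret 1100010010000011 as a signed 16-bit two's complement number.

Binary: 1100010010000011
Sign bit: 1 (negative)
Invert: 0011101101111100
Add 1:  0011101101111101
Magnitude: 0011101101111101 = 8192 + 4096 + 2048 + 512 + 256 + 64 + 32 + 16 + 8 + 4 + 1 = 15229
Value: -15229



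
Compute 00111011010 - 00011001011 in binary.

Method 1 - Direct subtraction (column by column from the right: bit − bit − borrow-in; if negative, add 2 and borrow 1 from the next column):
borrow: 00000011110
        00111011010
-       00011001011
-------------------
        00100001111

Method 2 - Add two's complement:
Two's complement of 00011001011: invert → 11100110100, add 1 → 11100110101
  00111011010
+ 11100110101
-------------
 100100001111  (end carry out of the top bit = 1)
Discarding the end carry: 00100001111
Decimal check:
  00111011010 = 256 + 128 + 64 + 16 + 8 + 2 = 474
  00011001011 = 128 + 64 + 8 + 2 + 1 = 203
  474 - 203 = 271, and 00100001111 = 256 + 8 + 4 + 2 + 1 = 271 ✓



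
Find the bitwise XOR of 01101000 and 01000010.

XOR: 1 when bits differ
  01101000
^ 01000010
----------
  00101010
Decimal: 104 ^ 66 = 42



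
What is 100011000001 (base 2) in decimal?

Sum of powers of 2 for each 1-bit:
2^0 + 2^6 + 2^7 + 2^11
= 1 + 64 + 128 + 2048
= 2241



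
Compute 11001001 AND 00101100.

AND: 1 only when both bits are 1
  11001001
& 00101100
----------
  00001000
Decimal: 201 & 44 = 8



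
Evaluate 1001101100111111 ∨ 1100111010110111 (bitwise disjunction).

OR: 1 when either bit is 1
  1001101100111111
| 1100111010110111
------------------
  1101111110111111
Decimal: 39743 | 52919 = 57279



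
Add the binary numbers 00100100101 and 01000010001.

Add column by column from the right: bit + bit + carry-in; write the sum mod 2, carry 1 when the sum is 2 or 3.
carry:  00000000010
        00100100101
+       01000010001
-------------------
       001100110110
(the carry out of the leftmost column, 0, becomes the leading bit)
Decimal check:
  00100100101 = 256 + 32 + 4 + 1 = 293
  01000010001 = 512 + 16 + 1 = 529
  293 + 529 = 822, and 001100110110 = 512 + 256 + 32 + 16 + 4 + 2 = 822 ✓



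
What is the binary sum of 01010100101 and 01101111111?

Add column by column from the right: bit + bit + carry-in; write the sum mod 2, carry 1 when the sum is 2 or 3.
carry:  11111111110
        01010100101
+       01101111111
-------------------
       011000100100
(the carry out of the leftmost column, 0, becomes the leading bit)
Decimal check:
  01010100101 = 512 + 128 + 32 + 4 + 1 = 677
  01101111111 = 512 + 256 + 64 + 32 + 16 + 8 + 4 + 2 + 1 = 895
  677 + 895 = 1572, and 011000100100 = 1024 + 512 + 32 + 4 = 1572 ✓



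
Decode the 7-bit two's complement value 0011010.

Binary: 0011010
Sign bit: 0 (non-negative)
Read directly as an unsigned value:
0011010 = 16 + 8 + 2 = 26
Value: 26



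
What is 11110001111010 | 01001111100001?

OR: 1 when either bit is 1
  11110001111010
| 01001111100001
----------------
  11111111111011
Decimal: 15482 | 5089 = 16379



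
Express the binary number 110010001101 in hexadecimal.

Group into 4-bit nibbles from right:
  1100 = C
  1000 = 8
  1101 = D
Result: C8D



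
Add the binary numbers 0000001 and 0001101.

Add column by column from the right: bit + bit + carry-in; write the sum mod 2, carry 1 when the sum is 2 or 3.
carry:  0000010
        0000001
+       0001101
---------------
       00001110
(the carry out of the leftmost column, 0, becomes the leading bit)
Decimal check:
  0000001 = 1
  0001101 = 8 + 4 + 1 = 13
  1 + 13 = 14, and 00001110 = 8 + 4 + 2 = 14 ✓



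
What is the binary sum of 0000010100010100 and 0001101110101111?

Add column by column from the right: bit + bit + carry-in; write the sum mod 2, carry 1 when the sum is 2 or 3.
carry:  0011111001111000
        0000010100010100
+       0001101110101111
------------------------
       00010000011000011
(the carry out of the leftmost column, 0, becomes the leading bit)
Decimal check:
  0000010100010100 = 1024 + 256 + 16 + 4 = 1300
  0001101110101111 = 4096 + 2048 + 512 + 256 + 128 + 32 + 8 + 4 + 2 + 1 = 7087
  1300 + 7087 = 8387, and 00010000011000011 = 8192 + 128 + 64 + 2 + 1 = 8387 ✓



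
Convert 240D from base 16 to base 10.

Expand by place value (powers of 16):
Digit values: D = 13
240D = 2 × 16^3 + 4 × 16^2 + 0 × 16^1 + 13 × 16^0
= 2 × 4096 + 4 × 256 + 0 × 16 + 13 × 1
= 8192 + 1024 + 0 + 13
= 9229



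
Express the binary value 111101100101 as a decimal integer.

Sum of powers of 2 for each 1-bit:
2^0 + 2^2 + 2^5 + 2^6 + 2^8 + 2^9 + 2^10 + 2^11
= 1 + 4 + 32 + 64 + 256 + 512 + 1024 + 2048
= 3941



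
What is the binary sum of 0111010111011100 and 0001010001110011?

Add column by column from the right: bit + bit + carry-in; write the sum mod 2, carry 1 when the sum is 2 or 3.
carry:  1110101111100000
        0111010111011100
+       0001010001110011
------------------------
       01000101001001111
(the carry out of the leftmost column, 0, becomes the leading bit)
Decimal check:
  0111010111011100 = 16384 + 8192 + 4096 + 1024 + 256 + 128 + 64 + 16 + 8 + 4 = 30172
  0001010001110011 = 4096 + 1024 + 64 + 32 + 16 + 2 + 1 = 5235
  30172 + 5235 = 35407, and 01000101001001111 = 32768 + 2048 + 512 + 64 + 8 + 4 + 2 + 1 = 35407 ✓



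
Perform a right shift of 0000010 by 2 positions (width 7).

Original: 0000010 (decimal 2)
Shift right by 2 positions
Drop the 2 low bits; fill with zeros on the left
Result: 0000000 (decimal 0)
Equivalent: 2 >> 2 = 2 ÷ 2^2 = 0



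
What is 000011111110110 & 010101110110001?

AND: 1 only when both bits are 1
  000011111110110
& 010101110110001
-----------------
  000001110110000
Decimal: 2038 & 11185 = 944



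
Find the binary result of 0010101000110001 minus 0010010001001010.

Method 1 - Direct subtraction (column by column from the right: bit − bit − borrow-in; if negative, add 2 and borrow 1 from the next column):
borrow: 0000101110011100
        0010101000110001
-       0010010001001010
------------------------
        0000010111100111

Method 2 - Add two's complement:
Two's complement of 0010010001001010: invert → 1101101110110101, add 1 → 1101101110110110
  0010101000110001
+ 1101101110110110
------------------
 10000010111100111  (end carry out of the top bit = 1)
Discarding the end carry: 0000010111100111
Decimal check:
  0010101000110001 = 8192 + 2048 + 512 + 32 + 16 + 1 = 10801
  0010010001001010 = 8192 + 1024 + 64 + 8 + 2 = 9290
  10801 - 9290 = 1511, and 0000010111100111 = 1024 + 256 + 128 + 64 + 32 + 4 + 2 + 1 = 1511 ✓



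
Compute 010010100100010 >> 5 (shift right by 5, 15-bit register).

Original: 010010100100010 (decimal 9506)
Shift right by 5 positions
Drop the 5 low bits; fill with zeros on the left
Result: 000000100101001 (decimal 297)
Equivalent: 9506 >> 5 = 9506 ÷ 2^5 = 297



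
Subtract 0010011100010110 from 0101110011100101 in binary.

Method 1 - Direct subtraction (column by column from the right: bit − bit − borrow-in; if negative, add 2 and borrow 1 from the next column):
borrow: 0100111000111100
        0101110011100101
-       0010011100010110
------------------------
        0011010111001111

Method 2 - Add two's complement:
Two's complement of 0010011100010110: invert → 1101100011101001, add 1 → 1101100011101010
  0101110011100101
+ 1101100011101010
------------------
 10011010111001111  (end carry out of the top bit = 1)
Discarding the end carry: 0011010111001111
Decimal check:
  0101110011100101 = 16384 + 4096 + 2048 + 1024 + 128 + 64 + 32 + 4 + 1 = 23781
  0010011100010110 = 8192 + 1024 + 512 + 256 + 16 + 4 + 2 = 10006
  23781 - 10006 = 13775, and 0011010111001111 = 8192 + 4096 + 1024 + 256 + 128 + 64 + 8 + 4 + 2 + 1 = 13775 ✓



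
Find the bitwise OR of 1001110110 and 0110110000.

OR: 1 when either bit is 1
  1001110110
| 0110110000
------------
  1111110110
Decimal: 630 | 432 = 1014



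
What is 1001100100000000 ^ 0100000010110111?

XOR: 1 when bits differ
  1001100100000000
^ 0100000010110111
------------------
  1101100110110111
Decimal: 39168 ^ 16567 = 55735



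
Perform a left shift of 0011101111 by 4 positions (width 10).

Original: 0011101111 (decimal 239)
Shift left by 4 positions
Append 4 zeros on the right and drop the 4 high bits that overflow the 10-bit width
Result: 1011110000 (decimal 752)
Equivalent: 239 << 4 = 239 × 2^4 = 3824, truncated to 10 bits = 752



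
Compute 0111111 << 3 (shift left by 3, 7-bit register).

Original: 0111111 (decimal 63)
Shift left by 3 positions
Append 3 zeros on the right and drop the 3 high bits that overflow the 7-bit width
Result: 1111000 (decimal 120)
Equivalent: 63 << 3 = 63 × 2^3 = 504, truncated to 7 bits = 120



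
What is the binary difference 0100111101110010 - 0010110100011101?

Method 1 - Direct subtraction (column by column from the right: bit − bit − borrow-in; if negative, add 2 and borrow 1 from the next column):
borrow: 0100000000111010
        0100111101110010
-       0010110100011101
------------------------
        0010001001010101

Method 2 - Add two's complement:
Two's complement of 0010110100011101: invert → 1101001011100010, add 1 → 1101001011100011
  0100111101110010
+ 1101001011100011
------------------
 10010001001010101  (end carry out of the top bit = 1)
Discarding the end carry: 0010001001010101
Decimal check:
  0100111101110010 = 16384 + 2048 + 1024 + 512 + 256 + 64 + 32 + 16 + 2 = 20338
  0010110100011101 = 8192 + 2048 + 1024 + 256 + 16 + 8 + 4 + 1 = 11549
  20338 - 11549 = 8789, and 0010001001010101 = 8192 + 512 + 64 + 16 + 4 + 1 = 8789 ✓



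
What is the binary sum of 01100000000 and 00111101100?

Add column by column from the right: bit + bit + carry-in; write the sum mod 2, carry 1 when the sum is 2 or 3.
carry:  11000000000
        01100000000
+       00111101100
-------------------
       010011101100
(the carry out of the leftmost column, 0, becomes the leading bit)
Decimal check:
  01100000000 = 512 + 256 = 768
  00111101100 = 256 + 128 + 64 + 32 + 8 + 4 = 492
  768 + 492 = 1260, and 010011101100 = 1024 + 128 + 64 + 32 + 8 + 4 = 1260 ✓



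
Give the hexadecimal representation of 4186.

Using repeated division by 16 (digits 10–15 are A–F):
4186 ÷ 16 = 261 remainder 10 (A)
261 ÷ 16 = 16 remainder 5
16 ÷ 16 = 1 remainder 0
1 ÷ 16 = 0 remainder 1
Reading remainders bottom to top: 105A



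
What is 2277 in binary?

Using repeated division by 2:
2277 ÷ 2 = 1138 remainder 1
1138 ÷ 2 = 569 remainder 0
569 ÷ 2 = 284 remainder 1
284 ÷ 2 = 142 remainder 0
142 ÷ 2 = 71 remainder 0
71 ÷ 2 = 35 remainder 1
35 ÷ 2 = 17 remainder 1
17 ÷ 2 = 8 remainder 1
8 ÷ 2 = 4 remainder 0
4 ÷ 2 = 2 remainder 0
2 ÷ 2 = 1 remainder 0
1 ÷ 2 = 0 remainder 1
Reading remainders bottom to top: 100011100101



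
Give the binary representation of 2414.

Using repeated division by 2:
2414 ÷ 2 = 1207 remainder 0
1207 ÷ 2 = 603 remainder 1
603 ÷ 2 = 301 remainder 1
301 ÷ 2 = 150 remainder 1
150 ÷ 2 = 75 remainder 0
75 ÷ 2 = 37 remainder 1
37 ÷ 2 = 18 remainder 1
18 ÷ 2 = 9 remainder 0
9 ÷ 2 = 4 remainder 1
4 ÷ 2 = 2 remainder 0
2 ÷ 2 = 1 remainder 0
1 ÷ 2 = 0 remainder 1
Reading remainders bottom to top: 100101101110



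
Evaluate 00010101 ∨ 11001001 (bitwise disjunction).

OR: 1 when either bit is 1
  00010101
| 11001001
----------
  11011101
Decimal: 21 | 201 = 221



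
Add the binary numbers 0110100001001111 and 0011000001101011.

Add column by column from the right: bit + bit + carry-in; write the sum mod 2, carry 1 when the sum is 2 or 3.
carry:  1100000010011110
        0110100001001111
+       0011000001101011
------------------------
       01001100010111010
(the carry out of the leftmost column, 0, becomes the leading bit)
Decimal check:
  0110100001001111 = 16384 + 8192 + 2048 + 64 + 8 + 4 + 2 + 1 = 26703
  0011000001101011 = 8192 + 4096 + 64 + 32 + 8 + 2 + 1 = 12395
  26703 + 12395 = 39098, and 01001100010111010 = 32768 + 4096 + 2048 + 128 + 32 + 16 + 8 + 2 = 39098 ✓

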